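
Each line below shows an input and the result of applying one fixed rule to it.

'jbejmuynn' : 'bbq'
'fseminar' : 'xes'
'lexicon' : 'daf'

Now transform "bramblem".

tew

Rule — shift every letter 8 places backward in the alphabet (wrapping around), then keep one character in every 3, starting at position 1 (positions 1st, 4th, 7th, ...).
For "bramblem", step one produces "tjsetdwe"; step two turns that into "tew".
(Check on "fseminar": → "xkweafsj" → "xes" ✓)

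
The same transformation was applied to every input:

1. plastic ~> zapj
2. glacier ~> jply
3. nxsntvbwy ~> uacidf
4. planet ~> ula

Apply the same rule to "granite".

upal

What's happening: shift every letter 7 places forward in the alphabet (wrapping around), then delete the first 3 characters.
Working it through for "granite": intermediate "nyhupal", final "upal".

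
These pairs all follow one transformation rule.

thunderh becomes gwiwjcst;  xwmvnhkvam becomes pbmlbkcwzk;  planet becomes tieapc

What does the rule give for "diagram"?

The rule is to shift every letter 11 places backward in the alphabet (wrapping around), then move the last 2 characters to the front (rotate right by 2).
Starting from "diagram": after the first operation, "sxpvgpb"; after the second, "pbsxpvg".

pbsxpvg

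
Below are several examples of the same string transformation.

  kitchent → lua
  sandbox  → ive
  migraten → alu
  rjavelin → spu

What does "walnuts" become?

The pattern: shift every letter 7 places forward in the alphabet (wrapping around), then keep only the last 3 characters.
Starting from "walnuts": after the first operation, "dhsubaz"; after the second, "baz".

baz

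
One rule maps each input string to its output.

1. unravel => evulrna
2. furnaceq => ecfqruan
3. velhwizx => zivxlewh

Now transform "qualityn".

ytqnauil

Looking at the pairs, the operation is to move the last 3 characters to the front (rotate right by 3), then swap each adjacent pair of characters (1↔2, 3↔4, ...).
So "qualityn" becomes "ytqnauil".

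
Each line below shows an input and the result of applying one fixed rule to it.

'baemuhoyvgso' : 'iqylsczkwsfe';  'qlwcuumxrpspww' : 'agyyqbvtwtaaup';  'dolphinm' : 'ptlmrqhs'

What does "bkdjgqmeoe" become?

hnkuqisifo

Rule — shift every letter 4 places forward in the alphabet (wrapping around), then move the first 2 characters to the end (rotate left by 2).
"bkdjgqmeoe" → "fohnkuqisi" → "hnkuqisifo".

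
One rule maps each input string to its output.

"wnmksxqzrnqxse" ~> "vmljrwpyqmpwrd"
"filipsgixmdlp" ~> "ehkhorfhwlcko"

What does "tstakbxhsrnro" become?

srszjawgrqmqn

Each output is the input with this applied: shift every letter 1 place backward in the alphabet (wrapping around).
Applying that to "tstakbxhsrnro" gives "srszjawgrqmqn".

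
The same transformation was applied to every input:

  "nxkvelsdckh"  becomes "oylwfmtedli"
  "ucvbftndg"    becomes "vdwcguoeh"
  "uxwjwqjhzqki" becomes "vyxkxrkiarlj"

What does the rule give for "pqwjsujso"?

qrxktvktp

Rule — shift every letter 1 place forward in the alphabet (wrapping around).
For "pqwjsujso" the result is "qrxktvktp".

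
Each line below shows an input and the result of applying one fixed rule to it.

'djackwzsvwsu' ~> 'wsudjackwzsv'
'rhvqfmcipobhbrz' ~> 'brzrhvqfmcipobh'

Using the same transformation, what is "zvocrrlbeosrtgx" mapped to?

The transformation: move the last 3 characters to the front (rotate right by 3).
For "zvocrrlbeosrtgx" the result is "tgxzvocrrlbeosr".

tgxzvocrrlbeosr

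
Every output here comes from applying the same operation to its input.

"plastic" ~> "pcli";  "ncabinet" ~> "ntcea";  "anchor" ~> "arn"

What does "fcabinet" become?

What's happening: take characters alternately from the front and the back (1st, last, 2nd, 2nd-last, ...), then delete the last 3 characters.
Starting from "fcabinet": after the first operation, "ftceanbi"; after the second, "ftcea".

ftcea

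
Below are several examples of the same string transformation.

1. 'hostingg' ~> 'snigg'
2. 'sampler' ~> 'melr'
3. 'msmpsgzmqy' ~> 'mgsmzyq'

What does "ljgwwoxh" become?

In each case the input is transformed by: swap each adjacent pair of characters (1↔2, 3↔4, ...), then delete the first 3 characters.
Applying both steps to "ljgwwoxh": "jlwgowhx", then "gowhx".

gowhx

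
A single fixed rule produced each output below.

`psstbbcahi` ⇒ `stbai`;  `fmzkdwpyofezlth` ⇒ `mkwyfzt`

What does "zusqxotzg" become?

In each case the input is transformed by: keep every other character starting from the second (positions 2nd, 4th, 6th, ...).
"zusqxotzg" → "uqoz".

uqoz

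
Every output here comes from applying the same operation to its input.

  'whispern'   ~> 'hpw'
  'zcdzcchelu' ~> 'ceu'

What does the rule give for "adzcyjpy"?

The pattern: sort the characters into alphabetical order, then keep one character in every 3, starting at position 2 (positions 2nd, 5th, 8th, ...).
Working it through for "adzcyjpy": intermediate "acdjpyyz", final "cpz".

cpz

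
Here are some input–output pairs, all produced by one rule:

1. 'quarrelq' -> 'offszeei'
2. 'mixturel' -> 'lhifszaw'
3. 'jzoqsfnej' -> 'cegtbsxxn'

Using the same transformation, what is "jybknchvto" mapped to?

pybqvjhcxm

The rule is to move the first 2 characters to the end (rotate left by 2), then shift every letter 12 places backward in the alphabet (wrapping around).
"jybknchvto" → "bknchvtojy" → "pybqvjhcxm".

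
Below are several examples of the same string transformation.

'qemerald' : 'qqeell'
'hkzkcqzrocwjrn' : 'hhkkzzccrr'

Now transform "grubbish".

The pattern: keep one character in every 3, starting at position 1 (positions 1st, 4th, 7th, ...), then double every character.
Applying both steps to "grubbish": "gbs", then "ggbbss".

ggbbss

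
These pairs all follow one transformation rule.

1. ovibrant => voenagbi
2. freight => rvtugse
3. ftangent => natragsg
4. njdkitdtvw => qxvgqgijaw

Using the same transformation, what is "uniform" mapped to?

vsbezha

The transformation: shift every letter 13 places forward in the alphabet (wrapping around) — i.e. ROT13, then move the first 2 characters to the end (rotate left by 2).
Starting from "uniform": after the first operation, "havsbez"; after the second, "vsbezha".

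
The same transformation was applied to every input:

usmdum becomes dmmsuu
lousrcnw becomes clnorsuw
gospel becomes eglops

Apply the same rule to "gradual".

aadglru

Each output is the input with this applied: sort the characters into alphabetical order.
For "gradual" the result is "aadglru".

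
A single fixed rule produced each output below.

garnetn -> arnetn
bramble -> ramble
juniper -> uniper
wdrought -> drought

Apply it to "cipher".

The pattern: delete the first character.
On "cipher" that produces "ipher".

ipher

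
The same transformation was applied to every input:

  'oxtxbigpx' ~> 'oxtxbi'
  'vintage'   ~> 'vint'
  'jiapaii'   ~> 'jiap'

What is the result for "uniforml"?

Looking at the pairs, the operation is to delete the last 3 characters.
Applying that to "uniforml" gives "unifo".

unifo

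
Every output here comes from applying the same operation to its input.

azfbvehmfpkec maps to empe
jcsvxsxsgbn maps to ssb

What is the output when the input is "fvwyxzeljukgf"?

Looking at the pairs, the operation is to keep every other character starting from the second (positions 2nd, 4th, 6th, ...), then delete the first 2 characters.
For "fvwyxzeljukgf", step one produces "vyzlug"; step two turns that into "zlug".

zlug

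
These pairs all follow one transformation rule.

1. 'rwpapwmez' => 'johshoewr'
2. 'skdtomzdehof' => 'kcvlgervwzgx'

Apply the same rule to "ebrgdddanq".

What's happening: shift every letter 8 places backward in the alphabet (wrapping around).
For "ebrgdddanq" the result is "wtjyvvvsfi".

wtjyvvvsfi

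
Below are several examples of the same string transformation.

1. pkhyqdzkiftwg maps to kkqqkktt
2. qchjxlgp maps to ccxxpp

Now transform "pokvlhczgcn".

oollzznn

The pattern: keep one character in every 3, starting at position 2 (positions 2nd, 5th, 8th, ...), then double every character.
For "pokvlhczgcn" the result is "oollzznn".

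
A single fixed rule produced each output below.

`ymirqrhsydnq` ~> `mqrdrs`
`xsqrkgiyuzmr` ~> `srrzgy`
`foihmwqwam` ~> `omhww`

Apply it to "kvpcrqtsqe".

vecsq

In each case the input is transformed by: keep every other character starting from the second (positions 2nd, 4th, 6th, ...), then take characters alternately from the front and the back (1st, last, 2nd, 2nd-last, ...).
Applying both steps to "kvpcrqtsqe": "vcqse", then "vecsq".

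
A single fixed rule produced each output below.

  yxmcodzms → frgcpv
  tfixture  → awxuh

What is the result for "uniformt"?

The transformation: shift every letter 3 places forward in the alphabet (wrapping around), then delete the first 3 characters.
For "uniformt", step one produces "xqlirupw"; step two turns that into "irupw".

irupw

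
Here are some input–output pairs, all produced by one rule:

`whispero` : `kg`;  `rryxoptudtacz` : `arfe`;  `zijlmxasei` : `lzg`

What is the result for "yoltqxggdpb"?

nzf

In each case the input is transformed by: shift every letter 2 places forward in the alphabet (wrapping around), then keep one character in every 3, starting at position 3 (positions 3rd, 6th, 9th, ...).
Applying both steps to "yoltqxggdpb": "aqnvsziifrd", then "nzf".
(Check on "whispero": → "yjkurgtq" → "kg" ✓)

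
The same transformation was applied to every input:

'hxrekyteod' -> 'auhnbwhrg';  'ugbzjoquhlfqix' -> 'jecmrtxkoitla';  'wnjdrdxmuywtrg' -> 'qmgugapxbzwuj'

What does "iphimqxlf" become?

The rule is to shift every letter 3 places forward in the alphabet (wrapping around), then delete the first character.
Working it through for "iphimqxlf": intermediate "lsklptaoi", final "sklptaoi".

sklptaoi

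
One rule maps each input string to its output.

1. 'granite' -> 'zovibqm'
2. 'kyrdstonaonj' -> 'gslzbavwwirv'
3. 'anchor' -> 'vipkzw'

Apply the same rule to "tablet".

The transformation: shift every letter 8 places forward in the alphabet (wrapping around), then swap each adjacent pair of characters (1↔2, 3↔4, ...).
Working it through for "tablet": intermediate "bijtmb", final "ibtjbm".

ibtjbm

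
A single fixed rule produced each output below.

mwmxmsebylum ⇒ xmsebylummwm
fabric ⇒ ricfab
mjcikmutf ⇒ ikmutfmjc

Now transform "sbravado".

avadosbr

Looking at the pairs, the operation is to move the first 3 characters to the end (rotate left by 3).
So "sbravado" becomes "avadosbr".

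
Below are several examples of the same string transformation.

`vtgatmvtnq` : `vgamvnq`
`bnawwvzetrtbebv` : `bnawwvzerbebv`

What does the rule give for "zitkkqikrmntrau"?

zikkqikrmnrau

The pattern: remove every "t".
Applying that to "zitkkqikrmntrau" gives "zikkqikrmnrau".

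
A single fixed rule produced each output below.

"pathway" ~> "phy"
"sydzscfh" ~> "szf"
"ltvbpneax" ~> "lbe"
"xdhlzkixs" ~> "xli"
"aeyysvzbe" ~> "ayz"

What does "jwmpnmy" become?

In each case the input is transformed by: keep one character in every 3, starting at position 1 (positions 1st, 4th, 7th, ...).
"jwmpnmy" → "jpy".

jpy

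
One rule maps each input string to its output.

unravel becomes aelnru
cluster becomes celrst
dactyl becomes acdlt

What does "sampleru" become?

Looking at the pairs, the operation is to sort the characters into alphabetical order, then delete the last character.
Working it through for "sampleru": intermediate "aelmprsu", final "aelmprs".

aelmprs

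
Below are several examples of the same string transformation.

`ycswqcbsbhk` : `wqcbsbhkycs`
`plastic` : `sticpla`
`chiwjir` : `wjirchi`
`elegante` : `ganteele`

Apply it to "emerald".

The pattern: move the first 3 characters to the end (rotate left by 3).
So "emerald" becomes "raldeme".

raldeme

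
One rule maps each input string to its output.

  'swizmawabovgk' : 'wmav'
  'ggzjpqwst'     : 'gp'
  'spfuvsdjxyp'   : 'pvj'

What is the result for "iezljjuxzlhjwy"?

ejxh

The pattern: delete the last 2 characters, then keep one character in every 3, starting at position 2 (positions 2nd, 5th, 8th, ...).
Starting from "iezljjuxzlhjwy": after the first operation, "iezljjuxzlhj"; after the second, "ejxh".
(Check on "ggzjpqwst": → "ggzjpqw" → "gp" ✓)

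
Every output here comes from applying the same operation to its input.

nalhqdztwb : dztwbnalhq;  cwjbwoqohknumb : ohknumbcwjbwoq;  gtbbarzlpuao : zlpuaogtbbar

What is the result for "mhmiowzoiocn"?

zoiocnmhmiow

Rule — swap the front and back halves of the string.
Doing the same to "mhmiowzoiocn": "zoiocnmhmiow".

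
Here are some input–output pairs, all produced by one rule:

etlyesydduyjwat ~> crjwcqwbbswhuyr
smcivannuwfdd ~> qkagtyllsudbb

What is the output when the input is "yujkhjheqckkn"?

Each output is the input with this applied: shift every letter 2 places backward in the alphabet (wrapping around).
For "yujkhjheqckkn" the result is "wshifhfcoaiil".

wshifhfcoaiil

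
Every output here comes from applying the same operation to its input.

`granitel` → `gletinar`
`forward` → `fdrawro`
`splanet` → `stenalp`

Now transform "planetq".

pqtenal

Looking at the pairs, the operation is to reverse the string, then move the last character to the front.
Applying that to "planetq" gives "pqtenal".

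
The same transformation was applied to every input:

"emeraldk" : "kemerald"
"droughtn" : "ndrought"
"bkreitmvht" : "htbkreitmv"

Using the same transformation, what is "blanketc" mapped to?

cblanket

Each output is the input with this applied: swap the front and back halves of the string, then move the first 3 characters to the end (rotate left by 3).
On "blanketc": the first step gives "ketcblan", and the second then gives "cblanket".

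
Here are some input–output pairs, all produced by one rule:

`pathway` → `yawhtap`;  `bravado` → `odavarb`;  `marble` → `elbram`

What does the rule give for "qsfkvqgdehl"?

The pattern: reverse the string.
Doing the same to "qsfkvqgdehl": "lhedgqvkfsq".

lhedgqvkfsq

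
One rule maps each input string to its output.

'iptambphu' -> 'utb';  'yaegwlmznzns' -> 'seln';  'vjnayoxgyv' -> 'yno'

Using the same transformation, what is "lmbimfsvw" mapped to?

The transformation: keep one character in every 3, starting at position 3 (positions 3rd, 6th, 9th, ...), then move the last character to the front.
On "lmbimfsvw": the first step gives "bfw", and the second then gives "wbf".

wbf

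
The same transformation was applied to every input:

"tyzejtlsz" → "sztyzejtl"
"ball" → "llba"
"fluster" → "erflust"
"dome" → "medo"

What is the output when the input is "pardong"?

ngpardo

The pattern: move the last 2 characters to the front (rotate right by 2).
So "pardong" becomes "ngpardo".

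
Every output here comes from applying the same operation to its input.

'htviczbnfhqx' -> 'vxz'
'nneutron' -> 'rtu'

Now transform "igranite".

The pattern: sort the characters into alphabetical order, then keep only the last 3 characters.
For "igranite", step one produces "aegiinrt"; step two turns that into "nrt".

nrt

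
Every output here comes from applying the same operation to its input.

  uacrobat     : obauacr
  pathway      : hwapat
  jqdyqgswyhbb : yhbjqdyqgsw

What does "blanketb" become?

ketblan

What's happening: delete the last character, then move the last 3 characters to the front (rotate right by 3).
Working it through for "blanketb": intermediate "blanket", final "ketblan".
(Check on "pathway": → "pathwa" → "hwapat" ✓)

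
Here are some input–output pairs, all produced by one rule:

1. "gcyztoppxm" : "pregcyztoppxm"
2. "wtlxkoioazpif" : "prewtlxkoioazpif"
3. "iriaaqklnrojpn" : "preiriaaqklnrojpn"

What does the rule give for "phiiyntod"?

prephiiyntod

Each output is the input with this applied: prepend "pre".
So "phiiyntod" becomes "prephiiyntod".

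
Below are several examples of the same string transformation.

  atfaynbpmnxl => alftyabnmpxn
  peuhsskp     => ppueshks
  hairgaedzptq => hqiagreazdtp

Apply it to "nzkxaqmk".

What's happening: move the last character to the front, then swap each adjacent pair of characters (1↔2, 3↔4, ...).
On "nzkxaqmk": the first step gives "knzkxaqm", and the second then gives "nkkzaxmq".

nkkzaxmq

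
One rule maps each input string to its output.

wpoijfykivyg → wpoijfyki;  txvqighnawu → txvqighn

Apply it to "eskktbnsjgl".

eskktbns

The rule is to delete the last 3 characters.
Applying that to "eskktbnsjgl" gives "eskktbns".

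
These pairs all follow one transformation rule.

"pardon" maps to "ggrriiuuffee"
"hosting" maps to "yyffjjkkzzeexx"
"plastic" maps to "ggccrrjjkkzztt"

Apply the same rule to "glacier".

xxccrrttzzvvii

Each output is the input with this applied: double every character, then shift every letter 9 places backward in the alphabet (wrapping around).
Working it through for "glacier": intermediate "ggllaacciieerr", final "xxccrrttzzvvii".
(Check on "plastic": → "ppllaassttiicc" → "ggccrrjjkkzztt" ✓)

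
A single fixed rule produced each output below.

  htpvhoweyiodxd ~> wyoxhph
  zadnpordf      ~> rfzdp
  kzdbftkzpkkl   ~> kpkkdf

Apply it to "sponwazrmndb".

In each case the input is transformed by: keep every other character starting from the first (positions 1st, 3rd, 5th, ...), then move the first 3 characters to the end (rotate left by 3).
Starting from "sponwazrmndb": after the first operation, "sowzmd"; after the second, "zmdsow".

zmdsow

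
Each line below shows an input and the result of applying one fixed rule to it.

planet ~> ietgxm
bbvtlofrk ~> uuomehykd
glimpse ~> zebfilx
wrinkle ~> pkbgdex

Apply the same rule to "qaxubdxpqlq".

What's happening: shift every letter 7 places backward in the alphabet (wrapping around).
For "qaxubdxpqlq" the result is "jtqnuwqijej".

jtqnuwqijej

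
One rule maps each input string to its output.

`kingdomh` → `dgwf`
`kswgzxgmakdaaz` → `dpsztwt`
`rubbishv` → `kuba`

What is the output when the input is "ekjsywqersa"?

xcrjkt

Each output is the input with this applied: shift every letter 7 places backward in the alphabet (wrapping around), then keep every other character starting from the first (positions 1st, 3rd, 5th, ...).
Applying both steps to "ekjsywqersa": "xdclrpjxklt", then "xcrjkt".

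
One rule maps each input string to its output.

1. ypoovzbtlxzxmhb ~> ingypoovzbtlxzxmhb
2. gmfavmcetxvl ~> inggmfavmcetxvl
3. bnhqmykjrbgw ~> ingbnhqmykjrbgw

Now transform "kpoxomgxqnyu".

ingkpoxomgxqnyu

In each case the input is transformed by: prepend "ing".
So "kpoxomgxqnyu" becomes "ingkpoxomgxqnyu".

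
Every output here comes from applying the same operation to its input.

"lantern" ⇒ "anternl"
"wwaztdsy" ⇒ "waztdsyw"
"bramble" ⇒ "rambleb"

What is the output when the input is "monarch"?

onarchm

What's happening: move the first character to the end.
So "monarch" becomes "onarchm".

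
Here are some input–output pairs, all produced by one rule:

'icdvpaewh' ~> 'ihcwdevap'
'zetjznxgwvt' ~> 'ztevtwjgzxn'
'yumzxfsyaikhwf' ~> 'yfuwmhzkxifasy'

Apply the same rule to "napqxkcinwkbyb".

nbaypbqkxwknci

The transformation: take characters alternately from the front and the back (1st, last, 2nd, 2nd-last, ...).
Doing the same to "napqxkcinwkbyb": "nbaypbqkxwknci".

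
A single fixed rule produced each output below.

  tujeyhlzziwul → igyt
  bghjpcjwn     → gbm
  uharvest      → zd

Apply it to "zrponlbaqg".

okp

Looking at the pairs, the operation is to keep one character in every 3, starting at position 3 (positions 3rd, 6th, 9th, ...), then shift every letter 1 place backward in the alphabet (wrapping around).
Applying both steps to "zrponlbaqg": "plq", then "okp".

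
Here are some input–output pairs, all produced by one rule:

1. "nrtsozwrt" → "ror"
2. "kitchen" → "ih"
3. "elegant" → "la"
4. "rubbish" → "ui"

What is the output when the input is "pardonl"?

ao

Looking at the pairs, the operation is to keep one character in every 3, starting at position 2 (positions 2nd, 5th, 8th, ...).
Doing the same to "pardonl": "ao".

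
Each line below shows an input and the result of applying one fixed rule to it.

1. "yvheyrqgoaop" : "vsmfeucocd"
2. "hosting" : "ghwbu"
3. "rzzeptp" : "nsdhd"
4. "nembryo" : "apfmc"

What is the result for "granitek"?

obwhsy

The transformation: delete the first 2 characters, then shift every letter 12 places backward in the alphabet (wrapping around).
Working it through for "granitek": intermediate "anitek", final "obwhsy".
(Check on "yvheyrqgoaop": → "heyrqgoaop" → "vsmfeucocd" ✓)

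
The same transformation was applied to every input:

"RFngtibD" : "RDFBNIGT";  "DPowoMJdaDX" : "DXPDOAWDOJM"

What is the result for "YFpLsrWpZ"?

Looking at the pairs, the operation is to take characters alternately from the front and the back (1st, last, 2nd, 2nd-last, ...), then convert every letter to uppercase.
Starting from "YFpLsrWpZ": after the first operation, "YZFppWLrs"; after the second, "YZFPPWLRS".

YZFPPWLRS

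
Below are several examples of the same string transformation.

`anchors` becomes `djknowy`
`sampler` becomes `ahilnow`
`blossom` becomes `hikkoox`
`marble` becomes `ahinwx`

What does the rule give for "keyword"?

In each case the input is transformed by: shift every letter 4 places backward in the alphabet (wrapping around), then sort the characters into alphabetical order.
"keyword" → "gausknz" → "agknsuz".
(Check on "blossom": → "xhkooki" → "hikkoox" ✓)

agknsuz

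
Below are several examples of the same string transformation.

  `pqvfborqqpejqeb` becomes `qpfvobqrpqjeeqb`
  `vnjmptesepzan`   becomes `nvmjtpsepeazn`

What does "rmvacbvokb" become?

mravbcovbk

What's happening: swap each adjacent pair of characters (1↔2, 3↔4, ...).
Applying that to "rmvacbvokb" gives "mravbcovbk".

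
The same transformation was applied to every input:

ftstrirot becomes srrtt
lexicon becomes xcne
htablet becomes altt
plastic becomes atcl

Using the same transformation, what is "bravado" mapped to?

The transformation: move the first 2 characters to the end (rotate left by 2), then keep every other character starting from the first (positions 1st, 3rd, 5th, ...).
"bravado" → "avadobr" → "aaor".

aaor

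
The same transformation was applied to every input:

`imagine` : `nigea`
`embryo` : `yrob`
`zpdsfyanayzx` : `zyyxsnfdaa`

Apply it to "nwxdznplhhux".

zxxupnlhhd

The pattern: delete the first 2 characters, then sort the characters into reverse alphabetical order.
On "nwxdznplhhux" that produces "zxxupnlhhd".
(Check on "imagine": → "agine" → "nigea" ✓)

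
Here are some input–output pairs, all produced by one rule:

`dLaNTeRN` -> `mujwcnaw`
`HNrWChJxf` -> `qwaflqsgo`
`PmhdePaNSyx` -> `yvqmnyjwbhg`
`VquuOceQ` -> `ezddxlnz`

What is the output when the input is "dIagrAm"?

Rule — shift every letter 9 places forward in the alphabet (wrapping around), then convert every letter to lowercase.
"dIagrAm" → "mRjpaJv" → "mrjpajv".
(Check on "VquuOceQ": → "EzddXlnZ" → "ezddxlnz" ✓)

mrjpajv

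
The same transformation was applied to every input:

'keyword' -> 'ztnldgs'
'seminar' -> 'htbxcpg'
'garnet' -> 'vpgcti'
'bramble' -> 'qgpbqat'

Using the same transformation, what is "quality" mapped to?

In each case the input is transformed by: shift every letter 11 places backward in the alphabet (wrapping around).
"quality" → "fjpaxin".

fjpaxin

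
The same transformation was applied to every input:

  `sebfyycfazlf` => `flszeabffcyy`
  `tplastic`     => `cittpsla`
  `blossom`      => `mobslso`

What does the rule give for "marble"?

Each output is the input with this applied: move the last character to the front, then take characters alternately from the front and the back (1st, last, 2nd, 2nd-last, ...).
For "marble", step one produces "emarbl"; step two turns that into "elmbar".
(Check on "sebfyycfazlf": → "fsebfyycfazl" → "flszeabffcyy" ✓)

elmbar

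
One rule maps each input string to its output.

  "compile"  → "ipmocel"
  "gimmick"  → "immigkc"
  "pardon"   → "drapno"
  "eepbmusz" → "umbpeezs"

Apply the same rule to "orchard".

The pattern: reverse the string, then move the first 2 characters to the end (rotate left by 2).
Applying both steps to "orchard": "drahcro", then "ahcrodr".

ahcrodr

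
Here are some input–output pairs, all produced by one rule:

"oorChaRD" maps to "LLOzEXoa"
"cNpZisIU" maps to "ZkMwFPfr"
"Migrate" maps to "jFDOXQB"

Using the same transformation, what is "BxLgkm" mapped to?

What's happening: shift every letter 3 places backward in the alphabet (wrapping around), then flip the case of every letter.
Doing the same to "BxLgkm": "yUiDHJ".

yUiDHJ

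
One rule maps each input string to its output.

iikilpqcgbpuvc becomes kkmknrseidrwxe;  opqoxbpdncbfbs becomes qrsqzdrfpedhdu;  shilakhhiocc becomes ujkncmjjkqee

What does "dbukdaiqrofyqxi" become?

Rule — shift every letter 2 places forward in the alphabet (wrapping around).
On "dbukdaiqrofyqxi" that produces "fdwmfckstqhaszk".

fdwmfckstqhaszk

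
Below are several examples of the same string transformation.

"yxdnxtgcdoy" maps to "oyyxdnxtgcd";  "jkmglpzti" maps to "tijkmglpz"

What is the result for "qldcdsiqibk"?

The transformation: move the last 2 characters to the front (rotate right by 2).
Applying that to "qldcdsiqibk" gives "bkqldcdsiqi".

bkqldcdsiqi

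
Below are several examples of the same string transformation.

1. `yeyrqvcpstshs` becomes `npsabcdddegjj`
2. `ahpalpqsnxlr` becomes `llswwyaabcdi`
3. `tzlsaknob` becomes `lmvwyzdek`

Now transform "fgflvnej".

Rule — sort the characters into alphabetical order, then shift every letter 11 places forward in the alphabet (wrapping around).
Applying both steps to "fgflvnej": "effgjlnv", then "pqqruwyg".

pqqruwyg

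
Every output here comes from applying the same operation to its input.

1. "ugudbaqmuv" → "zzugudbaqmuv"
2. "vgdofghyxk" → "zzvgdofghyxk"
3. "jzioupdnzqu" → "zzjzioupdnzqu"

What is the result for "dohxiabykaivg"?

zzdohxiabykaivg

Each output is the input with this applied: prepend "zz".
"dohxiabykaivg" → "zzdohxiabykaivg".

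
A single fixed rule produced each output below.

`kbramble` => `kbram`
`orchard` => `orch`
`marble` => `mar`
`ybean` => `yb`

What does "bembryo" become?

The rule is to delete the last 3 characters.
"bembryo" → "bemb".

bemb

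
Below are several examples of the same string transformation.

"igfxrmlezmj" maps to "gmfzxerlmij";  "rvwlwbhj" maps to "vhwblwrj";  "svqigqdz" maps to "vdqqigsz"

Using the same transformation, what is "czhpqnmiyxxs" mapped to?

What's happening: take characters alternately from the front and the back (1st, last, 2nd, 2nd-last, ...), then move the first 2 characters to the end (rotate left by 2).
Working it through for "czhpqnmiyxxs": intermediate "cszxhxpyqinm", final "zxhxpyqinmcs".

zxhxpyqinmcs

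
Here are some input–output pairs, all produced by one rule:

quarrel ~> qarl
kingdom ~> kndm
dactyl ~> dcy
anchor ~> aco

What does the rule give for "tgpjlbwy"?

Each output is the input with this applied: keep every other character starting from the first (positions 1st, 3rd, 5th, ...).
Doing the same to "tgpjlbwy": "tplw".

tplw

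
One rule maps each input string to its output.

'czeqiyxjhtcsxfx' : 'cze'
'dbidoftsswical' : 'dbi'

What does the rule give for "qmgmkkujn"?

qmg

Looking at the pairs, the operation is to keep only the first 3 characters.
Doing the same to "qmgmkkujn": "qmg".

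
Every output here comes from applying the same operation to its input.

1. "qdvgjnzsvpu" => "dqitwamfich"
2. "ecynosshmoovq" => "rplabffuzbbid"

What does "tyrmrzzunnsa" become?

glezemmhaafn

Looking at the pairs, the operation is to shift every letter 13 places forward in the alphabet (wrapping around) — i.e. ROT13.
So "tyrmrzzunnsa" becomes "glezemmhaafn".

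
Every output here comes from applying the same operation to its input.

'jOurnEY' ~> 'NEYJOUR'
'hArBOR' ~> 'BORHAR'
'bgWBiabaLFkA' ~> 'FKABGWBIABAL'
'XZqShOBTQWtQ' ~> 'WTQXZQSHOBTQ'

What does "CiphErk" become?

ERKCIPH

Each output is the input with this applied: move the last 3 characters to the front (rotate right by 3), then convert every letter to uppercase.
Applying both steps to "CiphErk": "ErkCiph", then "ERKCIPH".
(Check on "hArBOR": → "BORhAr" → "BORHAR" ✓)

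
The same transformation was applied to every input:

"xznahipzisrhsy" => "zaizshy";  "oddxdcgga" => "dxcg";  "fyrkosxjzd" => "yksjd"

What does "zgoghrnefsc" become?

ggres

The transformation: keep every other character starting from the second (positions 2nd, 4th, 6th, ...).
So "zgoghrnefsc" becomes "ggres".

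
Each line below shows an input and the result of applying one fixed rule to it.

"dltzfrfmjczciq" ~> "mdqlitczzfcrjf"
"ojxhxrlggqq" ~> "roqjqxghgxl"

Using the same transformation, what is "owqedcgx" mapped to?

The transformation: take characters alternately from the front and the back (1st, last, 2nd, 2nd-last, ...), then move the last character to the front.
Applying both steps to "owqedcgx": "oxwgqced", then "doxwgqce".
(Check on "dltzfrfmjczciq": → "dqlitczzfcrjfm" → "mdqlitczzfcrjf" ✓)

doxwgqce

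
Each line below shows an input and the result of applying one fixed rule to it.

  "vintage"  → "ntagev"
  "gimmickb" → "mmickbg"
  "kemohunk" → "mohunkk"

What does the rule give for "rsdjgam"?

The pattern: move the first 2 characters to the end (rotate left by 2), then delete the last character.
"rsdjgam" → "djgamr".

djgamr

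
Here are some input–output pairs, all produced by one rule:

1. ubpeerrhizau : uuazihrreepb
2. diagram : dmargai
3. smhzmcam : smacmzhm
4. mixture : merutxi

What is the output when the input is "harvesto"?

The pattern: move the first character to the end, then reverse the string.
Working it through for "harvesto": intermediate "arvestoh", final "hotsevra".

hotsevra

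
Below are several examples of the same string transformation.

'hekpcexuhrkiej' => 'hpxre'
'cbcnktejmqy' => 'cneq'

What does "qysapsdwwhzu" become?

The rule is to keep one character in every 3, starting at position 1 (positions 1st, 4th, 7th, ...).
Doing the same to "qysapsdwwhzu": "qadh".

qadh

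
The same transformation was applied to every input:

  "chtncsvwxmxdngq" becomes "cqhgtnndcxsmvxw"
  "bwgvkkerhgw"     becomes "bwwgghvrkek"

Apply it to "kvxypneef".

Rule — take characters alternately from the front and the back (1st, last, 2nd, 2nd-last, ...).
So "kvxypneef" becomes "kfvexeynp".

kfvexeynp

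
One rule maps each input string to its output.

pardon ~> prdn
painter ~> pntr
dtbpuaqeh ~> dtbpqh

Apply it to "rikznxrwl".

rkznxrwl

Rule — remove every vowel.
So "rikznxrwl" becomes "rkznxrwl".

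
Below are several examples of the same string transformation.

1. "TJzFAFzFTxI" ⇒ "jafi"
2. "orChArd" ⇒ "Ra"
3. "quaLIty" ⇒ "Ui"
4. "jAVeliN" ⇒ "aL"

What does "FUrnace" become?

uA

Each output is the input with this applied: flip the case of every letter, then keep one character in every 3, starting at position 2 (positions 2nd, 5th, 8th, ...).
Applying both steps to "FUrnace": "fuRNACE", then "uA".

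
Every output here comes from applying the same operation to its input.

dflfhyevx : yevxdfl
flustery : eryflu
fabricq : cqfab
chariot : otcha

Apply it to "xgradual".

The transformation: move the first 3 characters to the end (rotate left by 3), then delete the first 2 characters.
On "xgradual": the first step gives "adualxgr", and the second then gives "ualxgr".

ualxgr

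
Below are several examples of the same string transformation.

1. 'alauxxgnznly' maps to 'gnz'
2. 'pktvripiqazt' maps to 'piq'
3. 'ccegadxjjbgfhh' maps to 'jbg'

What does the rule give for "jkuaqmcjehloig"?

ehl

The pattern: move the last 3 characters to the front (rotate right by 3), then keep only the last 3 characters.
Starting from "jkuaqmcjehloig": after the first operation, "oigjkuaqmcjehl"; after the second, "ehl".
(Check on "pktvripiqazt": → "aztpktvripiq" → "piq" ✓)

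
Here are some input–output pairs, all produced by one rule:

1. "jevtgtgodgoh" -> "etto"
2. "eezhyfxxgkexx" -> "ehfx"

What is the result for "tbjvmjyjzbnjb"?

bvjj

Rule — keep every other character starting from the second (positions 2nd, 4th, 6th, ...), then keep only the first 4 characters.
On "tbjvmjyjzbnjb" that produces "bvjj".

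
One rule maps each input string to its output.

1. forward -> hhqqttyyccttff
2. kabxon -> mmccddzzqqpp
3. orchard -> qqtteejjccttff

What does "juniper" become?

llwwppkkrrggtt

Each output is the input with this applied: double every character, then shift every letter 2 places forward in the alphabet (wrapping around).
Applying both steps to "juniper": "jjuunniippeerr", then "llwwppkkrrggtt".
(Check on "kabxon": → "kkaabbxxoonn" → "mmccddzzqqpp" ✓)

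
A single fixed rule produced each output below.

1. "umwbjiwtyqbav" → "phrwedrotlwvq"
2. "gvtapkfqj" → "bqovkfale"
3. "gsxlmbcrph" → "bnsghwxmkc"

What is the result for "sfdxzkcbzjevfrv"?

naysufxwuezqamq

Looking at the pairs, the operation is to shift every letter 5 places backward in the alphabet (wrapping around).
"sfdxzkcbzjevfrv" → "naysufxwuezqamq".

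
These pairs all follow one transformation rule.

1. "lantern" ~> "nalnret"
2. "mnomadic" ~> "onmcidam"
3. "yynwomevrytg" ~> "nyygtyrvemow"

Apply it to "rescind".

serdnic

What's happening: reverse the string, then move the last 3 characters to the front (rotate right by 3).
"rescind" → "serdnic".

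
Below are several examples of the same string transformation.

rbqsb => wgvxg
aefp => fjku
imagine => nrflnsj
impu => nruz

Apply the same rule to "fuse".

The transformation: shift every letter 5 places forward in the alphabet (wrapping around).
Doing the same to "fuse": "kzxj".

kzxj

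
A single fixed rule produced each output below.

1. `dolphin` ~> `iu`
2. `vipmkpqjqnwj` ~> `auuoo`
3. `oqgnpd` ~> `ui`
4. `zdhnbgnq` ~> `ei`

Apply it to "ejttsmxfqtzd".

oei

What's happening: shift every letter 5 places forward in the alphabet (wrapping around), then keep only the vowels.
On "ejttsmxfqtzd": the first step gives "joyyxrckvyei", and the second then gives "oei".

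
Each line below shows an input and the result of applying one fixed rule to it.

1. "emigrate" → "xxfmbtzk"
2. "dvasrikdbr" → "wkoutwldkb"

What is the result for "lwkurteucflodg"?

Rule — take characters alternately from the front and the back (1st, last, 2nd, 2nd-last, ...), then shift every letter 7 places backward in the alphabet (wrapping around).
"lwkurteucflodg" → "lgwdkoulrftceu" → "ezpwdhnekymvxn".

ezpwdhnekymvxn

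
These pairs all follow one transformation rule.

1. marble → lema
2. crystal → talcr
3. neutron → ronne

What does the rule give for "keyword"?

In each case the input is transformed by: move the first 2 characters to the end (rotate left by 2), then delete the first 2 characters.
For "keyword", step one produces "ywordke"; step two turns that into "ordke".

ordke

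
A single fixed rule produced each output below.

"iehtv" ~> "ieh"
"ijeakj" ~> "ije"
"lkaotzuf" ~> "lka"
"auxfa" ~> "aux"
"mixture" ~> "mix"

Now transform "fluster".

What's happening: keep only the first 3 characters.
For "fluster" the result is "flu".

flu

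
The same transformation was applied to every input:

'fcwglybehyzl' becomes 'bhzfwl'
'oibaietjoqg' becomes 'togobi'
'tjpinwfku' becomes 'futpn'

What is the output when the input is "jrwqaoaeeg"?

aejwa

What's happening: keep every other character starting from the first (positions 1st, 3rd, 5th, ...), then move the first 3 characters to the end (rotate left by 3).
"jrwqaoaeeg" → "jwaae" → "aejwa".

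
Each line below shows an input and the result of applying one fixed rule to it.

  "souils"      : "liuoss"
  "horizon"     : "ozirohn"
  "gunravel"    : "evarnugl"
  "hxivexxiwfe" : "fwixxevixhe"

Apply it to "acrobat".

Looking at the pairs, the operation is to move the last character to the front, then reverse the string.
"acrobat" → "tacroba" → "aborcat".

aborcat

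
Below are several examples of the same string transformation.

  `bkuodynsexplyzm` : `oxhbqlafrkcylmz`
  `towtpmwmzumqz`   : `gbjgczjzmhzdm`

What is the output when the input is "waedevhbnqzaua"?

Each output is the input with this applied: shift every letter 13 places forward in the alphabet (wrapping around) — i.e. ROT13.
Doing the same to "waedevhbnqzaua": "jnrqriuoadmnhn".

jnrqriuoadmnhn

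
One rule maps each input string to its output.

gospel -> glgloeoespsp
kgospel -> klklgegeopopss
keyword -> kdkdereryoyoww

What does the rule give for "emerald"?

Rule — double every character, then take characters alternately from the front and the back (1st, last, 2nd, 2nd-last, ...).
Applying both steps to "emerald": "eemmeerraalldd", then "ededmlmleaearr".

ededmlmleaearr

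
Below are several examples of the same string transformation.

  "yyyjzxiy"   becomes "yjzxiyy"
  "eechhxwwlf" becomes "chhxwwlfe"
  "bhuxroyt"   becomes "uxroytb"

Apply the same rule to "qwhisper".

hisperq

The pattern: move the first character to the end, then delete the first character.
Applying both steps to "qwhisper": "whisperq", then "hisperq".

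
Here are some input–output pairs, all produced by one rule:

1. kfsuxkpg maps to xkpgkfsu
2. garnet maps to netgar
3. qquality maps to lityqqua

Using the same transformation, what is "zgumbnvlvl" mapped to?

nvlvlzgumb

Looking at the pairs, the operation is to swap the front and back halves of the string.
So "zgumbnvlvl" becomes "nvlvlzgumb".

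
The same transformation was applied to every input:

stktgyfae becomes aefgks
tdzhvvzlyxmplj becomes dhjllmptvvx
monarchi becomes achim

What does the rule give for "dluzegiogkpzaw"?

Each output is the input with this applied: sort the characters into alphabetical order, then delete the last 3 characters.
"dluzegiogkpzaw" → "adeggiklopuwzz" → "adeggiklopu".

adeggiklopu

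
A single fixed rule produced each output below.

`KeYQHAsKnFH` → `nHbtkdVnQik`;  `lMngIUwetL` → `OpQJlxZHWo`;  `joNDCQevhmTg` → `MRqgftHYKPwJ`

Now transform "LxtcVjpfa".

oAWFyMSID

The pattern: shift every letter 3 places forward in the alphabet (wrapping around), then flip the case of every letter.
"LxtcVjpfa" → "OawfYmsid" → "oAWFyMSID".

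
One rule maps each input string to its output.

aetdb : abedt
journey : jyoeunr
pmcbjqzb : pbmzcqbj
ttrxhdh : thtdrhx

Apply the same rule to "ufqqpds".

usfdqpq

The pattern: take characters alternately from the front and the back (1st, last, 2nd, 2nd-last, ...).
On "ufqqpds" that produces "usfdqpq".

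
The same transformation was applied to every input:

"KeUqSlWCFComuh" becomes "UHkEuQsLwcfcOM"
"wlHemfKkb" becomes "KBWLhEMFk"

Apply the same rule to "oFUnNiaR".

ArOfuNnI

The pattern: move the last 2 characters to the front (rotate right by 2), then flip the case of every letter.
Applying both steps to "oFUnNiaR": "aRoFUnNi", then "ArOfuNnI".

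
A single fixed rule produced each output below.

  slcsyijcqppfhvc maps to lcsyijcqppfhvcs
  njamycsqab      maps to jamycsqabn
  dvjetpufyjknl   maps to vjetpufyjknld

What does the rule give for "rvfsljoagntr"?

In each case the input is transformed by: move the first character to the end.
Doing the same to "rvfsljoagntr": "vfsljoagntrr".

vfsljoagntrr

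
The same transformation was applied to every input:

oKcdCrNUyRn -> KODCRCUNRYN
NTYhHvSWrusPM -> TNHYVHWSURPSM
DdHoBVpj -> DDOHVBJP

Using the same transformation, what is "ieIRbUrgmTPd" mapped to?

EIRIUBGRTMDP

The transformation: swap each adjacent pair of characters (1↔2, 3↔4, ...), then convert every letter to uppercase.
Starting from "ieIRbUrgmTPd": after the first operation, "eiRIUbgrTmdP"; after the second, "EIRIUBGRTMDP".
(Check on "DdHoBVpj": → "dDoHVBjp" → "DDOHVBJP" ✓)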